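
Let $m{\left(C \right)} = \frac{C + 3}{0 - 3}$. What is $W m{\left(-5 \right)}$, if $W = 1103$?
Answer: $\frac{2206}{3} \approx 735.33$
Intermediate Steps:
$m{\left(C \right)} = -1 - \frac{C}{3}$ ($m{\left(C \right)} = \frac{3 + C}{-3} = \left(3 + C\right) \left(- \frac{1}{3}\right) = -1 - \frac{C}{3}$)
$W m{\left(-5 \right)} = 1103 \left(-1 - - \frac{5}{3}\right) = 1103 \left(-1 + \frac{5}{3}\right) = 1103 \cdot \frac{2}{3} = \frac{2206}{3}$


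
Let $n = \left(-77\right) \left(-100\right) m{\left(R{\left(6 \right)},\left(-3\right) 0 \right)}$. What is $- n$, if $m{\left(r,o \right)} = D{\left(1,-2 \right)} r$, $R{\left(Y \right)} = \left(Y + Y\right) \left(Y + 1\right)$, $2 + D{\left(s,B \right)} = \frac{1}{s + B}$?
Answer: $1940400$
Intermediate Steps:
$D{\left(s,B \right)} = -2 + \frac{1}{B + s}$ ($D{\left(s,B \right)} = -2 + \frac{1}{s + B} = -2 + \frac{1}{B + s}$)
$R{\left(Y \right)} = 2 Y \left(1 + Y\right)$
$m{\left(r,o \right)} = - 3 r$ ($m{\left(r,o \right)} = \frac{1 - -4 - 2}{-2 + 1} r = \frac{1 + 4 - 2}{-1} r = \left(-1\right) 3 r = - 3 r$)
$n = -1940400$ ($n = \left(-77\right) \left(-100\right) \left(- 3 \cdot 2 \cdot 6 \left(1 + 6\right)\right) = 7700 \left(- 3 \cdot 2 \cdot 6 \cdot 7\right) = 7700 \left(\left(-3\right) 84\right) = 7700 \left(-252\right) = -1940400$)
$- n = \left(-1\right) \left(-1940400\right) = 1940400$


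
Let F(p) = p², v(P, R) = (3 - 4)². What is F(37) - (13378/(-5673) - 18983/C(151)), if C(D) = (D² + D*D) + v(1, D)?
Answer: 118295344568/86235273 ≈ 1371.8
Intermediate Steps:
v(P, R) = 1 (v(P, R) = (-1)² = 1)
C(D) = 1 + 2*D² (C(D) = (D² + D*D) + 1 = (D² + D²) + 1 = 2*D² + 1 = 1 + 2*D²)
F(37) - (13378/(-5673) - 18983/C(151)) = 37² - (13378/(-5673) - 18983/(1 + 2*151²)) = 1369 - (13378*(-1/5673) - 18983/(1 + 2*22801)) = 1369 - (-13378/5673 - 18983/(1 + 45602)) = 1369 - (-13378/5673 - 18983/45603) = 1369 - 1*(-239255831/86235273) = 1369 + 239255831/86235273 = 118295344568/86235273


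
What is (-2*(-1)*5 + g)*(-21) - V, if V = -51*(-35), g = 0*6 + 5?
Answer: -2100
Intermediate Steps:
g = 5 (g = 0 + 5 = 5)
V = 1785
(-2*(-1)*5 + g)*(-21) - V = (-2*(-1)*5 + 5)*(-21) - 1*1785 = (2*5 + 5)*(-21) - 1785 = (10 + 5)*(-21) - 1785 = 15*(-21) - 1785 = -315 - 1785 = -2100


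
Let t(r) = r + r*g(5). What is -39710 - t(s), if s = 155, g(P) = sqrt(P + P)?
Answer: -39865 - 155*sqrt(10) ≈ -40355.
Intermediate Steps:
g(P) = sqrt(2)*sqrt(P) (g(P) = sqrt(2*P) = sqrt(2)*sqrt(P))
t(r) = r + r*sqrt(10) (t(r) = r + r*(sqrt(2)*sqrt(5)) = r + r*sqrt(10))
-39710 - t(s) = -39710 - 155*(1 + sqrt(10)) = -39710 - (155 + 155*sqrt(10)) = -39710 + (-155 - 155*sqrt(10)) = -39865 - 155*sqrt(10)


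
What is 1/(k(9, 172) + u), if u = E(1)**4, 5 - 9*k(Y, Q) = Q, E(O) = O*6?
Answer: 9/11497 ≈ 0.00078281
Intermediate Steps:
E(O) = 6*O
k(Y, Q) = 5/9 - Q/9
u = 1296 (u = (6*1)**4 = 6**4 = 1296)
1/(k(9, 172) + u) = 1/((5/9 - 1/9*172) + 1296) = 1/((5/9 - 172/9) + 1296) = 1/(-167/9 + 1296) = 1/(11497/9) = 9/11497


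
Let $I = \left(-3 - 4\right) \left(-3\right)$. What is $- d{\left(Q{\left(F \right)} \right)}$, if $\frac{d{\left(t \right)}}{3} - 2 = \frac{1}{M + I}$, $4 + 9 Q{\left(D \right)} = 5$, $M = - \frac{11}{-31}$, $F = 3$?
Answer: $- \frac{4065}{662} \approx -6.1405$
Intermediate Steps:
$M = \frac{11}{31}$ ($M = \left(-11\right) \left(- \frac{1}{31}\right) = \frac{11}{31} \approx 0.35484$)
$Q{\left(D \right)} = \frac{1}{9}$ ($Q{\left(D \right)} = - \frac{4}{9} + \frac{1}{9} \cdot 5 = - \frac{4}{9} + \frac{5}{9} = \frac{1}{9}$)
$I = 21$ ($I = \left(-7\right) \left(-3\right) = 21$)
$d{\left(t \right)} = \frac{4065}{662}$ ($d{\left(t \right)} = 6 + \frac{3}{\frac{11}{31} + 21} = 6 + \frac{3}{\frac{662}{31}} = 6 + 3 \cdot \frac{31}{662} = 6 + \frac{93}{662} = \frac{4065}{662}$)
$- d{\left(Q{\left(F \right)} \right)} = \left(-1\right) \frac{4065}{662} = - \frac{4065}{662}$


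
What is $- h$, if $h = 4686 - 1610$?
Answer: $-3076$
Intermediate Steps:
$h = 3076$ ($h = 4686 - 1610 = 3076$)
$- h = \left(-1\right) 3076 = -3076$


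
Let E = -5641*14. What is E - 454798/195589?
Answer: -15446900484/195589 ≈ -78976.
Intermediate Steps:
E = -78974
E - 454798/195589 = -78974 - 454798/195589 = -15446900484/195589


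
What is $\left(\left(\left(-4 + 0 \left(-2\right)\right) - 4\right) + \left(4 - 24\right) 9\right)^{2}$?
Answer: $35344$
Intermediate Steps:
$\left(\left(\left(-4 + 0 \left(-2\right)\right) - 4\right) + \left(4 - 24\right) 9\right)^{2} = \left(\left(\left(-4 + 0\right) - 4\right) + \left(4 - 24\right) 9\right)^{2} = \left(\left(-4 - 4\right) - 180\right)^{2} = \left(-8 - 180\right)^{2} = \left(-188\right)^{2} = 35344$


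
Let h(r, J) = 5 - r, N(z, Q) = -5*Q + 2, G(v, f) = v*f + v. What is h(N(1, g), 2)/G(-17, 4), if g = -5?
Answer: 22/85 ≈ 0.25882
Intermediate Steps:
G(v, f) = v + f*v (G(v, f) = f*v + v = v + f*v)
N(z, Q) = 2 - 5*Q
h(N(1, g), 2)/G(-17, 4) = (5 - (2 - 5*(-5)))/((-17*(1 + 4))) = (5 - (2 + 25))/((-17*5)) = (5 - 1*27)/(-85) = (5 - 27)*(-1/85) = -22*(-1/85) = 22/85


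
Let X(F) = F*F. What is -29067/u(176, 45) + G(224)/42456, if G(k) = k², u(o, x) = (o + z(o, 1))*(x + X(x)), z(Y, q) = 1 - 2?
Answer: 78436053/71202250 ≈ 1.1016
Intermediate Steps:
X(F) = F²
z(Y, q) = -1
u(o, x) = (-1 + o)*(x + x²) (u(o, x) = (o - 1)*(x + x²) = (-1 + o)*(x + x²))
-29067/u(176, 45) + G(224)/42456 = -29067*1/(45*(-1 + 176 - 1*45 + 176*45)) + 224²/42456 = -29067*1/(45*(-1 + 176 - 45 + 7920)) + 50176*(1/42456) = -29067/(45*8050) + 6272/5307 = -29067/362250 + 6272/5307 = -29067*1/362250 + 6272/5307 = -9689/120750 + 6272/5307 = 78436053/71202250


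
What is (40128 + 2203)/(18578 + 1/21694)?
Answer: 918328714/403031133 ≈ 2.2786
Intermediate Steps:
(40128 + 2203)/(18578 + 1/21694) = 42331/(18578 + 1/21694) = 42331/(403031133/21694) = 42331*(21694/403031133) = 918328714/403031133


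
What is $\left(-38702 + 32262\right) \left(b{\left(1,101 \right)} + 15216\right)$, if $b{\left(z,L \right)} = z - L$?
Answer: $-97347040$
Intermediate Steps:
$\left(-38702 + 32262\right) \left(b{\left(1,101 \right)} + 15216\right) = \left(-38702 + 32262\right) \left(\left(1 - 101\right) + 15216\right) = - 6440 \left(\left(1 - 101\right) + 15216\right) = - 6440 \left(-100 + 15216\right) = \left(-6440\right) 15116 = -97347040$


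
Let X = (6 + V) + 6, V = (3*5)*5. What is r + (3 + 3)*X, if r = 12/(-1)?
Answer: 510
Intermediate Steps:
V = 75 (V = 15*5 = 75)
r = -12 (r = 12*(-1) = -12)
X = 87 (X = (6 + 75) + 6 = 81 + 6 = 87)
r + (3 + 3)*X = -12 + (3 + 3)*87 = -12 + 6*87 = -12 + 522 = 510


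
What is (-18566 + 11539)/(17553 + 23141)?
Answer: -7027/40694 ≈ -0.17268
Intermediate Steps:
(-18566 + 11539)/(17553 + 23141) = -7027/40694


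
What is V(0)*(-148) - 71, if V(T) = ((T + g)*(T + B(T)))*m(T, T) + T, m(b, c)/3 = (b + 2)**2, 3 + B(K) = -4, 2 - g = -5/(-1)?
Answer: -37367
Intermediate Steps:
g = -3 (g = 2 - (-5)/(-1) = 2 - (-5)*(-1) = 2 - 1*5 = 2 - 5 = -3)
B(K) = -7 (B(K) = -3 - 4 = -7)
m(b, c) = 3*(2 + b)**2 (m(b, c) = 3*(b + 2)**2 = 3*(2 + b)**2)
V(T) = T + 3*(2 + T)**2*(-7 + T)*(-3 + T) (V(T) = ((T - 3)*(T - 7))*(3*(2 + T)**2) + T = ((-3 + T)*(-7 + T))*(3*(2 + T)**2) + T = ((-7 + T)*(-3 + T))*(3*(2 + T)**2) + T = 3*(2 + T)**2*(-7 + T)*(-3 + T) + T = T + 3*(2 + T)**2*(-7 + T)*(-3 + T))
V(0)*(-148) - 71 = (252 - 45*0**2 - 18*0**3 + 3*0**4 + 133*0)*(-148) - 71 = (252 - 45*0 - 18*0 + 3*0 + 0)*(-148) - 71 = (252 + 0 + 0 + 0 + 0)*(-148) - 71 = 252*(-148) - 71 = -37296 - 71 = -37367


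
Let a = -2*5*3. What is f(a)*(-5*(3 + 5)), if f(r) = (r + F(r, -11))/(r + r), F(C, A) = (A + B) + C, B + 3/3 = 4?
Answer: -136/3 ≈ -45.333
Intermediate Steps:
B = 3 (B = -1 + 4 = 3)
F(C, A) = 3 + A + C (F(C, A) = (A + 3) + C = (3 + A) + C = 3 + A + C)
a = -30 (a = -10*3 = -30)
f(r) = (-8 + 2*r)/(2*r) (f(r) = (r + (3 - 11 + r))/(r + r) = (r + (-8 + r))/((2*r)) = (-8 + 2*r)*(1/(2*r)) = (-8 + 2*r)/(2*r))
f(a)*(-5*(3 + 5)) = ((-4 - 30)/(-30))*(-5*(3 + 5)) = (-1/30*(-34))*(-5*8) = (17/15)*(-40) = -136/3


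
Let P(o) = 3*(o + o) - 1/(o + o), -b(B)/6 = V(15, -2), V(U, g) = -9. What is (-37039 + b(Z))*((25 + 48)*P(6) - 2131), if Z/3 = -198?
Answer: -217878635/12 ≈ -1.8157e+7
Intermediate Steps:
Z = -594 (Z = 3*(-198) = -594)
b(B) = 54 (b(B) = -6*(-9) = 54)
P(o) = 6*o - 1/(2*o) (P(o) = 3*(2*o) - 1/(2*o) = 6*o - 1/(2*o))
(-37039 + b(Z))*((25 + 48)*P(6) - 2131) = (-37039 + 54)*((25 + 48)*(6*6 - ½/6) - 2131) = -36985*(73*(36 - ½*⅙) - 2131) = -36985*(73*(36 - 1/12) - 2131) = -36985*(73*(431/12) - 2131) = -36985*(31463/12 - 2131) = -36985*5891/12 = -217878635/12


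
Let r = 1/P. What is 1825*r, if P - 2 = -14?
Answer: -1825/12 ≈ -152.08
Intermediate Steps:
P = -12 (P = 2 - 14 = -12)
r = -1/12 (r = 1/(-12) = -1/12 ≈ -0.083333)
1825*r = 1825*(-1/12) = -1825/12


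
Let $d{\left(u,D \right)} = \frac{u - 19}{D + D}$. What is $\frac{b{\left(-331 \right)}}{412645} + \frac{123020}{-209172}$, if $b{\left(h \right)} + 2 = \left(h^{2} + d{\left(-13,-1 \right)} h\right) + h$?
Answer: $- \frac{7255980899}{21578444985} \approx -0.33626$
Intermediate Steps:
$d{\left(u,D \right)} = \frac{-19 + u}{2 D}$
$b{\left(h \right)} = -2 + h^{2} + 17 h$ ($b{\left(h \right)} = -2 + \left(\left(h^{2} + \frac{-19 - 13}{2 \left(-1\right)} h\right) + h\right) = -2 + \left(\left(h^{2} + \frac{1}{2} \left(-1\right) \left(-32\right) h\right) + h\right) = -2 + \left(\left(h^{2} + 16 h\right) + h\right) = -2 + \left(h^{2} + 17 h\right) = -2 + h^{2} + 17 h$)
$\frac{b{\left(-331 \right)}}{412645} + \frac{123020}{-209172} = \frac{-2 + \left(-331\right)^{2} + 17 \left(-331\right)}{412645} + \frac{123020}{-209172} = \left(-2 + 109561 - 5627\right) \frac{1}{412645} + 123020 \left(- \frac{1}{209172}\right) = 103932 \cdot \frac{1}{412645} - \frac{30755}{52293} = \frac{103932}{412645} - \frac{30755}{52293} = - \frac{7255980899}{21578444985}$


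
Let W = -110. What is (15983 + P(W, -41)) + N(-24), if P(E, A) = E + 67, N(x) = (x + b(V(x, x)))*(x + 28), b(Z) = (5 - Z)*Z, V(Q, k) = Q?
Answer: 13060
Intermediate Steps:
b(Z) = Z*(5 - Z)
N(x) = (28 + x)*(x + x*(5 - x)) (N(x) = (x + x*(5 - x))*(x + 28) = (x + x*(5 - x))*(28 + x) = (28 + x)*(x + x*(5 - x)))
P(E, A) = 67 + E
(15983 + P(W, -41)) + N(-24) = (15983 + (67 - 110)) - 24*(168 - 1*(-24)² - 22*(-24)) = (15983 - 43) - 24*(168 - 1*576 + 528) = 15940 - 24*(168 - 576 + 528) = 15940 - 24*120 = 15940 - 2880 = 13060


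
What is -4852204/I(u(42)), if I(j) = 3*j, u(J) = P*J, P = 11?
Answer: -346586/99 ≈ -3500.9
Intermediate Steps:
u(J) = 11*J
-4852204/I(u(42)) = -4852204/(3*(11*42)) = -4852204/(3*462) = -4852204/1386 = -4852204*1/1386 = -346586/99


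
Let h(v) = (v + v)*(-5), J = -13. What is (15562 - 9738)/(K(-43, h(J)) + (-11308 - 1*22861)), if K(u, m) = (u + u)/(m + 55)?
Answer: -1077440/6321351 ≈ -0.17044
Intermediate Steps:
h(v) = -10*v (h(v) = (2*v)*(-5) = -10*v)
K(u, m) = 2*u/(55 + m) (K(u, m) = (2*u)/(55 + m) = 2*u/(55 + m))
(15562 - 9738)/(K(-43, h(J)) + (-11308 - 1*22861)) = (15562 - 9738)/(2*(-43)/(55 - 10*(-13)) + (-11308 - 1*22861)) = 5824/(2*(-43)/(55 + 130) + (-11308 - 22861)) = 5824/(2*(-43)/185 - 34169) = 5824/(2*(-43)*(1/185) - 34169) = 5824/(-86/185 - 34169) = 5824/(-6321351/185) = 5824*(-185/6321351) = -1077440/6321351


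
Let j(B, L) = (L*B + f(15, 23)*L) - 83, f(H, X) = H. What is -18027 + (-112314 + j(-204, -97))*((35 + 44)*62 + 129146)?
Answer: -12608732843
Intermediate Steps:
j(B, L) = -83 + 15*L + B*L (j(B, L) = (L*B + 15*L) - 83 = (B*L + 15*L) - 83 = (15*L + B*L) - 83 = -83 + 15*L + B*L)
-18027 + (-112314 + j(-204, -97))*((35 + 44)*62 + 129146) = -18027 + (-112314 + (-83 + 15*(-97) - 204*(-97)))*((35 + 44)*62 + 129146) = -18027 + (-112314 + (-83 - 1455 + 19788))*(79*62 + 129146) = -18027 + (-112314 + 18250)*(4898 + 129146) = -18027 - 94064*134044 = -18027 - 12608714816 = -12608732843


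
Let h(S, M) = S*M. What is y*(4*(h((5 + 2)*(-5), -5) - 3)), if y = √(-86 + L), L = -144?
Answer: 688*I*√230 ≈ 10434.0*I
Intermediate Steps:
h(S, M) = M*S
y = I*√230 (y = √(-86 - 144) = √(-230) = I*√230 ≈ 15.166*I)
y*(4*(h((5 + 2)*(-5), -5) - 3)) = (I*√230)*(4*(-5*(5 + 2)*(-5) - 3)) = (I*√230)*(4*(-35*(-5) - 3)) = (I*√230)*(4*(-5*(-35) - 3)) = (I*√230)*(4*(175 - 3)) = (I*√230)*(4*172) = (I*√230)*688 = 688*I*√230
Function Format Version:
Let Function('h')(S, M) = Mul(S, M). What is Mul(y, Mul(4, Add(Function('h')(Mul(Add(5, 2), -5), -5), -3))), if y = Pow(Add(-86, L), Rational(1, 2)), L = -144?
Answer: Mul(688, I, Pow(230, Rational(1, 2))) ≈ Mul(10434., I)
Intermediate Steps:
Function('h')(S, M) = Mul(M, S)
y = Mul(I, Pow(230, Rational(1, 2))) (y = Pow(Add(-86, -144), Rational(1, 2)) = Pow(-230, Rational(1, 2)) = Mul(I, Pow(230, Rational(1, 2))) ≈ Mul(15.166, I))
Mul(y, Mul(4, Add(Function('h')(Mul(Add(5, 2), -5), -5), -3))) = Mul(Mul(I, Pow(230, Rational(1, 2))), Mul(4, Add(Mul(-5, Mul(Add(5, 2), -5)), -3))) = Mul(Mul(I, Pow(230, Rational(1, 2))), Mul(4, Add(Mul(-5, Mul(7, -5)), -3))) = Mul(Mul(I, Pow(230, Rational(1, 2))), Mul(4, Add(Mul(-5, -35), -3))) = Mul(Mul(I, Pow(230, Rational(1, 2))), Mul(4, Add(175, -3))) = Mul(Mul(I, Pow(230, Rational(1, 2))), Mul(4, 172)) = Mul(Mul(I, Pow(230, Rational(1, 2))), 688) = Mul(688, I, Pow(230, Rational(1, 2)))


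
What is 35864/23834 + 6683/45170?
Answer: 889629751/538290890 ≈ 1.6527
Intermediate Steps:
35864/23834 + 6683/45170 = 35864*(1/23834) + 6683*(1/45170) = 17932/11917 + 6683/45170 = 889629751/538290890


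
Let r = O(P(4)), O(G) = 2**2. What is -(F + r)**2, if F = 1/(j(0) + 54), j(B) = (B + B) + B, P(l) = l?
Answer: -47089/2916 ≈ -16.148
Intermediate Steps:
j(B) = 3*B (j(B) = 2*B + B = 3*B)
O(G) = 4
r = 4
F = 1/54 (F = 1/(3*0 + 54) = 1/(0 + 54) = 1/54 ≈ 0.018519)
-(F + r)**2 = -(1/54 + 4)**2 = -(217/54)**2 = -1*47089/2916 = -47089/2916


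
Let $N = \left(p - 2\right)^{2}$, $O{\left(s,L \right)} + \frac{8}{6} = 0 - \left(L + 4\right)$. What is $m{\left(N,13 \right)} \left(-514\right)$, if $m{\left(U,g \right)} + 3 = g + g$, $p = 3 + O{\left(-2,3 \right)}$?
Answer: $-11822$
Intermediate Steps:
$O{\left(s,L \right)} = - \frac{16}{3} - L$ ($O{\left(s,L \right)} = - \frac{4}{3} + \left(0 - \left(L + 4\right)\right) = - \frac{4}{3} + \left(0 - \left(4 + L\right)\right) = - \frac{4}{3} - \left(4 + L\right) = - \frac{16}{3} - L$)
$p = - \frac{16}{3}$ ($p = 3 - \frac{25}{3} = - \frac{16}{3} \approx -5.3333$)
$N = \frac{484}{9}$ ($N = \left(- \frac{16}{3} - 2\right)^{2} = \left(- \frac{22}{3}\right)^{2} = \frac{484}{9} \approx 53.778$)
$m{\left(U,g \right)} = -3 + 2 g$ ($m{\left(U,g \right)} = -3 + \left(g + g\right) = -3 + 2 g$)
$m{\left(N,13 \right)} \left(-514\right) = \left(-3 + 2 \cdot 13\right) \left(-514\right) = \left(-3 + 26\right) \left(-514\right) = 23 \left(-514\right) = -11822$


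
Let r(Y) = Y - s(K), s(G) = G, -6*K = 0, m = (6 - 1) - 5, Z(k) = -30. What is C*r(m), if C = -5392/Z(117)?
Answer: 0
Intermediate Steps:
m = 0 (m = 5 - 5 = 0)
K = 0 (K = -1/6*0 = 0)
C = 2696/15 (C = -5392/(-30) = -5392*(-1/30) = 2696/15 ≈ 179.73)
r(Y) = Y (r(Y) = Y - 1*0 = Y + 0 = Y)
C*r(m) = (2696/15)*0 = 0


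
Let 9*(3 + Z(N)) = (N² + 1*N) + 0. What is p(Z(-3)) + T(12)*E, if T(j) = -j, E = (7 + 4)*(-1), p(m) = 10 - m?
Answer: 433/3 ≈ 144.33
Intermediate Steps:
Z(N) = -3 + N/9 + N²/9 (Z(N) = -3 + ((N² + 1*N) + 0)/9 = -3 + ((N² + N) + 0)/9 = -3 + ((N + N²) + 0)/9 = -3 + (N + N²)/9 = -3 + (N/9 + N²/9) = -3 + N/9 + N²/9)
E = -11 (E = 11*(-1) = -11)
p(Z(-3)) + T(12)*E = (10 - (-3 + (⅑)*(-3) + (⅑)*(-3)²)) - 1*12*(-11) = (10 - (-3 - ⅓ + (⅑)*9)) - 12*(-11) = (10 - (-3 - ⅓ + 1)) + 132 = (10 - 1*(-7/3)) + 132 = (10 + 7/3) + 132 = 37/3 + 132 = 433/3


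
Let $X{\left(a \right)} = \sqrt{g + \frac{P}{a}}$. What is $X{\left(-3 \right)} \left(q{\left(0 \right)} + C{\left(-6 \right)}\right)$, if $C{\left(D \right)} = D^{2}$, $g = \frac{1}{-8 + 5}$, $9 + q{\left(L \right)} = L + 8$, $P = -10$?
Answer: $35 \sqrt{3} \approx 60.622$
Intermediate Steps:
$q{\left(L \right)} = -1 + L$ ($q{\left(L \right)} = -9 + \left(L + 8\right) = -9 + \left(8 + L\right) = -1 + L$)
$g = - \frac{1}{3}$ ($g = \frac{1}{-3} = - \frac{1}{3} \approx -0.33333$)
$X{\left(a \right)} = \sqrt{- \frac{1}{3} - \frac{10}{a}}$
$X{\left(-3 \right)} \left(q{\left(0 \right)} + C{\left(-6 \right)}\right) = \frac{\sqrt{3} \sqrt{\frac{-30 - -3}{-3}}}{3} \left(\left(-1 + 0\right) + \left(-6\right)^{2}\right) = \frac{\sqrt{3} \sqrt{- \frac{-30 + 3}{3}}}{3} \left(-1 + 36\right) = \frac{\sqrt{3} \sqrt{\left(- \frac{1}{3}\right) \left(-27\right)}}{3} \cdot 35 = \frac{\sqrt{3} \sqrt{9}}{3} \cdot 35 = \frac{1}{3} \sqrt{3} \cdot 3 \cdot 35 = \sqrt{3} \cdot 35 = 35 \sqrt{3}$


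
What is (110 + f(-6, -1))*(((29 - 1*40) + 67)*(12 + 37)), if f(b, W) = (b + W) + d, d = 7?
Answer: 301840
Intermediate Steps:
f(b, W) = 7 + W + b (f(b, W) = (b + W) + 7 = (W + b) + 7 = 7 + W + b)
(110 + f(-6, -1))*(((29 - 1*40) + 67)*(12 + 37)) = (110 + (7 - 1 - 6))*(((29 - 1*40) + 67)*(12 + 37)) = (110 + 0)*(((29 - 40) + 67)*49) = 110*((-11 + 67)*49) = 110*(56*49) = 110*2744 = 301840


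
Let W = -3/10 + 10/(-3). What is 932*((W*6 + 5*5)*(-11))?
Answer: -164032/5 ≈ -32806.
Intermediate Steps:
W = -109/30 (W = -3*⅒ + 10*(-⅓) = -3/10 - 10/3 = -109/30 ≈ -3.6333)
932*((W*6 + 5*5)*(-11)) = 932*((-109/30*6 + 5*5)*(-11)) = 932*((-109/5 + 25)*(-11)) = 932*((16/5)*(-11)) = 932*(-176/5) = -164032/5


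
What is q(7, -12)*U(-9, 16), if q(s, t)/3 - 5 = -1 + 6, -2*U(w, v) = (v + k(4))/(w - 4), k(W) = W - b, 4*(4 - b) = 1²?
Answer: 75/4 ≈ 18.750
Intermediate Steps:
b = 15/4 (b = 4 - ¼*1² = 4 - ¼*1 = 4 - ¼ = 15/4 ≈ 3.7500)
k(W) = -15/4 + W (k(W) = W - 1*15/4 = W - 15/4 = -15/4 + W)
U(w, v) = -(¼ + v)/(2*(-4 + w)) (U(w, v) = -(v + (-15/4 + 4))/(2*(w - 4)) = -(v + ¼)/(2*(-4 + w)) = -(¼ + v)/(2*(-4 + w)))
q(s, t) = 30 (q(s, t) = 15 + 3*(-1 + 6) = 15 + 3*5 = 15 + 15 = 30)
q(7, -12)*U(-9, 16) = 30*((-1 - 4*16)/(8*(-4 - 9))) = 30*((⅛)*(-1 - 64)/(-13)) = 30*((⅛)*(-1/13)*(-65)) = 30*(5/8) = 75/4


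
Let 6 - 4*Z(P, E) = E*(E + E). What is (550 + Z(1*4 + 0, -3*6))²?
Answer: 606841/4 ≈ 1.5171e+5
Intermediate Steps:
Z(P, E) = 3/2 - E²/2 (Z(P, E) = 3/2 - E*(E + E)/4 = 3/2 - E*2*E/4 = 3/2 - E²/2)
(550 + Z(1*4 + 0, -3*6))² = (550 + (3/2 - (-3*6)²/2))² = (550 + (3/2 - ½*(-18)²))² = (550 + (3/2 - ½*324))² = (550 + (3/2 - 162))² = (550 - 321/2)² = (779/2)² = 606841/4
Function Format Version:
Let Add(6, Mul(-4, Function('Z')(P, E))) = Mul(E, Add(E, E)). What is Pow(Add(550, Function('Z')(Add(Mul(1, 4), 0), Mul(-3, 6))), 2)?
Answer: Rational(606841, 4) ≈ 1.5171e+5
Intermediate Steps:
Function('Z')(P, E) = Add(Rational(3, 2), Mul(Rational(-1, 2), Pow(E, 2))) (Function('Z')(P, E) = Add(Rational(3, 2), Mul(Rational(-1, 4), Mul(E, Add(E, E)))) = Add(Rational(3, 2), Mul(Rational(-1, 4), Mul(E, Mul(2, E)))) = Add(Rational(3, 2), Mul(Rational(-1, 4), Mul(2, Pow(E, 2)))) = Add(Rational(3, 2), Mul(Rational(-1, 2), Pow(E, 2))))
Pow(Add(550, Function('Z')(Add(Mul(1, 4), 0), Mul(-3, 6))), 2) = Pow(Add(550, Add(Rational(3, 2), Mul(Rational(-1, 2), Pow(Mul(-3, 6), 2)))), 2) = Pow(Add(550, Add(Rational(3, 2), Mul(Rational(-1, 2), Pow(-18, 2)))), 2) = Pow(Add(550, Add(Rational(3, 2), Mul(Rational(-1, 2), 324))), 2) = Pow(Add(550, Add(Rational(3, 2), -162)), 2) = Pow(Add(550, Rational(-321, 2)), 2) = Pow(Rational(779, 2), 2) = Rational(606841, 4)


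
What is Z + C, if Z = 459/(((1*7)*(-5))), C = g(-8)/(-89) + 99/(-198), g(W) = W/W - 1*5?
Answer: -84537/6230 ≈ -13.569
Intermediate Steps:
g(W) = -4 (g(W) = 1 - 5 = -4)
C = -81/178 (C = -4/(-89) + 99/(-198) = -4*(-1/89) + 99*(-1/198) = 4/89 - 1/2 = -81/178 ≈ -0.45506)
Z = -459/35 (Z = 459/((7*(-5))) = 459/(-35) = 459*(-1/35) = -459/35 ≈ -13.114)
Z + C = -459/35 - 81/178 = -84537/6230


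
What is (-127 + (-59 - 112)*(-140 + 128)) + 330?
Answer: 2255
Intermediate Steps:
(-127 + (-59 - 112)*(-140 + 128)) + 330 = (-127 - 171*(-12)) + 330 = (-127 + 2052) + 330 = 1925 + 330 = 2255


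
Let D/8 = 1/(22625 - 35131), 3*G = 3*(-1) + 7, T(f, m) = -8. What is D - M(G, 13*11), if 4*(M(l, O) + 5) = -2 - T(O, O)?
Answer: 43763/12506 ≈ 3.4994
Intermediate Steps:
G = 4/3 (G = (3*(-1) + 7)/3 = (-3 + 7)/3 = (⅓)*4 = 4/3 ≈ 1.3333)
D = -4/6253 (D = 8/(22625 - 35131) = 8/(-12506) = 8*(-1/12506) = -4/6253 ≈ -0.00063969)
M(l, O) = -7/2 (M(l, O) = -5 + (-2 - 1*(-8))/4 = -5 + (-2 + 8)/4 = -5 + (¼)*6 = -5 + 3/2 = -7/2)
D - M(G, 13*11) = -4/6253 - 1*(-7/2) = -4/6253 + 7/2 = 43763/12506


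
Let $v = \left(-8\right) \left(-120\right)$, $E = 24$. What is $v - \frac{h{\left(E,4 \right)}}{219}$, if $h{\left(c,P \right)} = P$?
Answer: $\frac{210236}{219} \approx 959.98$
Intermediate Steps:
$v = 960$
$v - \frac{h{\left(E,4 \right)}}{219} = 960 - \frac{4}{219} = \frac{210236}{219}$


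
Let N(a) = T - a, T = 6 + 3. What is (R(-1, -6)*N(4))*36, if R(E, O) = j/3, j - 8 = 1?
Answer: 540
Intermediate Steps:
j = 9 (j = 8 + 1 = 9)
T = 9
N(a) = 9 - a
R(E, O) = 3 (R(E, O) = 9/3 = 9*(⅓) = 3)
(R(-1, -6)*N(4))*36 = (3*(9 - 1*4))*36 = (3*(9 - 4))*36 = (3*5)*36 = 15*36 = 540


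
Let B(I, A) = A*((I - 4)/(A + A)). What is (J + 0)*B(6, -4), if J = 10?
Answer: 10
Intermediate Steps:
B(I, A) = -2 + I/2 (B(I, A) = A*((-4 + I)/((2*A))) = A*((-4 + I)*(1/(2*A))) = A*((-4 + I)/(2*A)) = -2 + I/2)
(J + 0)*B(6, -4) = (10 + 0)*(-2 + (1/2)*6) = 10*(-2 + 3) = 10*1 = 10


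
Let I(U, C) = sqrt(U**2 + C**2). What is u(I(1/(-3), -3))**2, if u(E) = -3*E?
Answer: 82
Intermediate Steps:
I(U, C) = sqrt(C**2 + U**2)
u(I(1/(-3), -3))**2 = (-3*sqrt((-3)**2 + (1/(-3))**2))**2 = (-3*sqrt(9 + (-1/3)**2))**2 = (-3*sqrt(9 + 1/9))**2 = (-sqrt(82))**2 = 82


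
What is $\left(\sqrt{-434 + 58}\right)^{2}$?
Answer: $-376$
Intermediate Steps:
$\left(\sqrt{-434 + 58}\right)^{2} = \left(\sqrt{-376}\right)^{2} = \left(2 i \sqrt{94}\right)^{2} = -376$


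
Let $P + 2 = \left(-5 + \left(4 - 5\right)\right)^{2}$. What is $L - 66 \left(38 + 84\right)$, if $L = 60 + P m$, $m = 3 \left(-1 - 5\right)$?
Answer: $-8604$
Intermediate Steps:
$m = -18$ ($m = 3 \left(-6\right) = -18$)
$P = 34$ ($P = -2 + \left(-5 + \left(4 - 5\right)\right)^{2} = -2 + \left(-5 - 1\right)^{2} = -2 + \left(-6\right)^{2} = -2 + 36 = 34$)
$L = -552$ ($L = 60 + 34 \left(-18\right) = 60 - 612 = -552$)
$L - 66 \left(38 + 84\right) = -552 - 66 \left(38 + 84\right) = -552 - 66 \cdot 122 = -552 - 8052 = -8604$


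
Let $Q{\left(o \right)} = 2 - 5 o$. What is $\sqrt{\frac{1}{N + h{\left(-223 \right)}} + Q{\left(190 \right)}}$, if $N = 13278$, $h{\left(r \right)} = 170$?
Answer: $\frac{i \sqrt{25497406}}{164} \approx 30.79 i$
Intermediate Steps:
$\sqrt{\frac{1}{N + h{\left(-223 \right)}} + Q{\left(190 \right)}} = \sqrt{\frac{1}{13278 + 170} + \left(2 - 950\right)} = \sqrt{\frac{1}{13448} + \left(2 - 950\right)} = \sqrt{\frac{1}{13448} - 948} = \sqrt{- \frac{12748703}{13448}} = \frac{i \sqrt{25497406}}{164}$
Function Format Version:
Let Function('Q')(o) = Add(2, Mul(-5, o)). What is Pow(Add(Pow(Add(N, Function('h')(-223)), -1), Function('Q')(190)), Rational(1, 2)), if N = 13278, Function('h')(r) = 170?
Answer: Mul(Rational(1, 164), I, Pow(25497406, Rational(1, 2))) ≈ Mul(30.790, I)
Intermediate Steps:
Pow(Add(Pow(Add(N, Function('h')(-223)), -1), Function('Q')(190)), Rational(1, 2)) = Pow(Add(Pow(Add(13278, 170), -1), Add(2, Mul(-5, 190))), Rational(1, 2)) = Pow(Add(Pow(13448, -1), Add(2, -950)), Rational(1, 2)) = Pow(Add(Rational(1, 13448), -948), Rational(1, 2)) = Pow(Rational(-12748703, 13448), Rational(1, 2)) = Mul(Rational(1, 164), I, Pow(25497406, Rational(1, 2)))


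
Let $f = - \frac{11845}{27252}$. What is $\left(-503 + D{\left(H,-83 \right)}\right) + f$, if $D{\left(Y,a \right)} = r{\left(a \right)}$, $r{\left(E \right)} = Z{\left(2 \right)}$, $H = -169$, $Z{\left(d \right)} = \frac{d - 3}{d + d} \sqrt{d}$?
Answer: $- \frac{13719601}{27252} - \frac{\sqrt{2}}{4} \approx -503.79$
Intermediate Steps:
$Z{\left(d \right)} = \frac{-3 + d}{2 \sqrt{d}}$ ($Z{\left(d \right)} = \frac{-3 + d}{2 d} \sqrt{d} = \frac{-3 + d}{2 \sqrt{d}}$)
$r{\left(E \right)} = - \frac{\sqrt{2}}{4}$ ($r{\left(E \right)} = \frac{-3 + 2}{2 \sqrt{2}} = \frac{1}{2} \frac{\sqrt{2}}{2} \left(-1\right) = - \frac{\sqrt{2}}{4}$)
$f = - \frac{11845}{27252}$ ($f = \left(-11845\right) \frac{1}{27252} = - \frac{11845}{27252} \approx -0.43465$)
$D{\left(Y,a \right)} = - \frac{\sqrt{2}}{4}$
$\left(-503 + D{\left(H,-83 \right)}\right) + f = \left(-503 - \frac{\sqrt{2}}{4}\right) - \frac{11845}{27252} = - \frac{13719601}{27252} - \frac{\sqrt{2}}{4}$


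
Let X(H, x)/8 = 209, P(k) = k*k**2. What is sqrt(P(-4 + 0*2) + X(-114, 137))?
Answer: 2*sqrt(402) ≈ 40.100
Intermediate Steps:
P(k) = k**3
X(H, x) = 1672 (X(H, x) = 8*209 = 1672)
sqrt(P(-4 + 0*2) + X(-114, 137)) = sqrt((-4 + 0*2)**3 + 1672) = sqrt((-4 + 0)**3 + 1672) = sqrt((-4)**3 + 1672) = sqrt(-64 + 1672) = sqrt(1608) = 2*sqrt(402)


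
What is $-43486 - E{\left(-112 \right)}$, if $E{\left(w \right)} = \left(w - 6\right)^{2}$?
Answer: $-57410$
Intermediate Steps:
$E{\left(w \right)} = \left(-6 + w\right)^{2}$
$-43486 - E{\left(-112 \right)} = -43486 - \left(-6 - 112\right)^{2} = -43486 - \left(-118\right)^{2} = -43486 - 13924 = -57410$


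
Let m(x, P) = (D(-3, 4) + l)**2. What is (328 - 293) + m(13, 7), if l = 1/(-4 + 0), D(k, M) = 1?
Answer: 569/16 ≈ 35.563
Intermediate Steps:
l = -1/4 (l = 1/(-4) = -1/4 ≈ -0.25000)
m(x, P) = 9/16 (m(x, P) = (1 - 1/4)**2 = (3/4)**2 = 9/16)
(328 - 293) + m(13, 7) = (328 - 293) + 9/16 = 35 + 9/16 = 569/16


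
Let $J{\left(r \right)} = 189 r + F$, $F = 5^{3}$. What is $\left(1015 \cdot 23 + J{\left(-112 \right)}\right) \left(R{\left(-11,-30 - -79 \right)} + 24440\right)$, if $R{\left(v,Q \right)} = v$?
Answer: $56235558$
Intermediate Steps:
$F = 125$
$J{\left(r \right)} = 125 + 189 r$ ($J{\left(r \right)} = 189 r + 125 = 125 + 189 r$)
$\left(1015 \cdot 23 + J{\left(-112 \right)}\right) \left(R{\left(-11,-30 - -79 \right)} + 24440\right) = \left(1015 \cdot 23 + \left(125 + 189 \left(-112\right)\right)\right) \left(-11 + 24440\right) = \left(23345 + \left(125 - 21168\right)\right) 24429 = \left(23345 - 21043\right) 24429 = 2302 \cdot 24429 = 56235558$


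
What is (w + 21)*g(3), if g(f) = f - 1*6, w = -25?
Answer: 12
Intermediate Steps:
g(f) = -6 + f (g(f) = f - 6 = -6 + f)
(w + 21)*g(3) = (-25 + 21)*(-6 + 3) = -4*(-3) = 12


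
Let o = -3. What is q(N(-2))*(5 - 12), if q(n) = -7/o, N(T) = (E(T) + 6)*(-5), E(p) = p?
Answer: -49/3 ≈ -16.333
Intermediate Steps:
N(T) = -30 - 5*T (N(T) = (T + 6)*(-5) = (6 + T)*(-5) = -30 - 5*T)
q(n) = 7/3 (q(n) = -7/(-3) = -7*(-1/3) = 7/3)
q(N(-2))*(5 - 12) = 7*(5 - 12)/3 = (7/3)*(-7) = -49/3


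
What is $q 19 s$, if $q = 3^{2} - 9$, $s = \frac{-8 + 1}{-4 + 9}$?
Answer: $0$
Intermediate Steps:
$s = - \frac{7}{5} \approx -1.4$
$q = 0$ ($q = 9 - 9 = 0$)
$q 19 s = 0 \cdot 19 \left(- \frac{7}{5}\right) = 0 \left(- \frac{7}{5}\right) = 0$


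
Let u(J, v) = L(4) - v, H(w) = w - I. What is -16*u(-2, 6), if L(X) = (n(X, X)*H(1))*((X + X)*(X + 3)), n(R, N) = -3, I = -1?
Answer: 5472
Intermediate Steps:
H(w) = 1 + w (H(w) = w - 1*(-1) = w + 1 = 1 + w)
L(X) = -12*X*(3 + X) (L(X) = (-3*(1 + 1))*((X + X)*(X + 3)) = (-3*2)*((2*X)*(3 + X)) = -12*X*(3 + X))
u(J, v) = -336 - v (u(J, v) = -12*4*(3 + 4) - v = -12*4*7 - v = -336 - v)
-16*u(-2, 6) = -16*(-336 - 1*6) = -16*(-336 - 6) = -16*(-342) = 5472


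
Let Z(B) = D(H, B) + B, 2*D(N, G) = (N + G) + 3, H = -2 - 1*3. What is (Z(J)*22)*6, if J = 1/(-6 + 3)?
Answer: -198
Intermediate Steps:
H = -5 (H = -2 - 3 = -5)
D(N, G) = 3/2 + G/2 + N/2 (D(N, G) = ((N + G) + 3)/2 = ((G + N) + 3)/2 = (3 + G + N)/2 = 3/2 + G/2 + N/2)
J = -1/3 (J = 1/(-3) = -1/3 ≈ -0.33333)
Z(B) = -1 + 3*B/2 (Z(B) = (3/2 + B/2 + (1/2)*(-5)) + B = (3/2 + B/2 - 5/2) + B = (-1 + B/2) + B = -1 + 3*B/2)
(Z(J)*22)*6 = ((-1 + (3/2)*(-1/3))*22)*6 = ((-1 - 1/2)*22)*6 = -3/2*22*6 = -33*6 = -198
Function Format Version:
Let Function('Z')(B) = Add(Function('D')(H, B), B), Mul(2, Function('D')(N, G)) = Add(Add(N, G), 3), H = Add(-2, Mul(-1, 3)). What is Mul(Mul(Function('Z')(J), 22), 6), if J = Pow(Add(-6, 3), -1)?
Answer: -198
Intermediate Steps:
H = -5 (H = Add(-2, -3) = -5)
Function('D')(N, G) = Add(Rational(3, 2), Mul(Rational(1, 2), G), Mul(Rational(1, 2), N)) (Function('D')(N, G) = Mul(Rational(1, 2), Add(Add(N, G), 3)) = Mul(Rational(1, 2), Add(Add(G, N), 3)) = Mul(Rational(1, 2), Add(3, G, N)) = Add(Rational(3, 2), Mul(Rational(1, 2), G), Mul(Rational(1, 2), N)))
J = Rational(-1, 3) (J = Pow(-3, -1) = Rational(-1, 3) ≈ -0.33333)
Function('Z')(B) = Add(-1, Mul(Rational(3, 2), B)) (Function('Z')(B) = Add(Add(Rational(3, 2), Mul(Rational(1, 2), B), Mul(Rational(1, 2), -5)), B) = Add(Add(Rational(3, 2), Mul(Rational(1, 2), B), Rational(-5, 2)), B) = Add(Add(-1, Mul(Rational(1, 2), B)), B) = Add(-1, Mul(Rational(3, 2), B)))
Mul(Mul(Function('Z')(J), 22), 6) = Mul(Mul(Add(-1, Mul(Rational(3, 2), Rational(-1, 3))), 22), 6) = Mul(Mul(Add(-1, Rational(-1, 2)), 22), 6) = Mul(Mul(Rational(-3, 2), 22), 6) = Mul(-33, 6) = -198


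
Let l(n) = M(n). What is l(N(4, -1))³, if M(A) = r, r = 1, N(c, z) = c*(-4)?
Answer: 1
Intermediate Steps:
N(c, z) = -4*c
M(A) = 1
l(n) = 1
l(N(4, -1))³ = 1³ = 1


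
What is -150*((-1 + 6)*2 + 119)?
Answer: -19350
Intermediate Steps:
-150*((-1 + 6)*2 + 119) = -150*(5*2 + 119) = -150*(10 + 119) = -150*129 = -19350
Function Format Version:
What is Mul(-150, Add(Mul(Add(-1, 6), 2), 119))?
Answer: -19350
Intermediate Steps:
Mul(-150, Add(Mul(Add(-1, 6), 2), 119)) = Mul(-150, Add(Mul(5, 2), 119)) = Mul(-150, Add(10, 119)) = Mul(-150, 129) = -19350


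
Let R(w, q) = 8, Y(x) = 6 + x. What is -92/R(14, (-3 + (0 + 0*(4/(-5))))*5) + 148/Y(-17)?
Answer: -549/22 ≈ -24.955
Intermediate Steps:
-92/R(14, (-3 + (0 + 0*(4/(-5))))*5) + 148/Y(-17) = -92/8 + 148/(6 - 17) = -92*1/8 + 148/(-11) = -23/2 + 148*(-1/11) = -23/2 - 148/11 = -549/22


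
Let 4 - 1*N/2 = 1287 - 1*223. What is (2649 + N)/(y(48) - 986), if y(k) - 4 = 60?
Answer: -529/922 ≈ -0.57375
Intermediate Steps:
N = -2120 (N = 8 - 2*(1287 - 1*223) = 8 - 2*(1287 - 223) = 8 - 2*1064 = 8 - 2128 = -2120)
y(k) = 64 (y(k) = 4 + 60 = 64)
(2649 + N)/(y(48) - 986) = (2649 - 2120)/(64 - 986) = 529/(-922) = 529*(-1/922) = -529/922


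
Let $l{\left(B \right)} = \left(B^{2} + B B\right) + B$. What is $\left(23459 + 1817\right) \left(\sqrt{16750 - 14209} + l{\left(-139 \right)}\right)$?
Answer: $973201828 + 278036 \sqrt{21} \approx 9.7448 \cdot 10^{8}$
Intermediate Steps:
$l{\left(B \right)} = B + 2 B^{2}$ ($l{\left(B \right)} = \left(B^{2} + B^{2}\right) + B = 2 B^{2} + B = B + 2 B^{2}$)
$\left(23459 + 1817\right) \left(\sqrt{16750 - 14209} + l{\left(-139 \right)}\right) = \left(23459 + 1817\right) \left(\sqrt{16750 - 14209} - 139 \left(1 + 2 \left(-139\right)\right)\right) = 25276 \left(\sqrt{2541} - 139 \left(1 - 278\right)\right) = 25276 \left(11 \sqrt{21} - -38503\right) = 25276 \left(11 \sqrt{21} + 38503\right) = 25276 \left(38503 + 11 \sqrt{21}\right) = 973201828 + 278036 \sqrt{21}$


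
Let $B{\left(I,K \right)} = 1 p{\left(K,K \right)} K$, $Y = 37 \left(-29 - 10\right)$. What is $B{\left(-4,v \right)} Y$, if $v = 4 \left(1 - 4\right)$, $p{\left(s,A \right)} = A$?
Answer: $-207792$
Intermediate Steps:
$v = -12$ ($v = 4 \left(-3\right) = -12$)
$Y = -1443$ ($Y = 37 \left(-39\right) = -1443$)
$B{\left(I,K \right)} = K^{2}$ ($B{\left(I,K \right)} = 1 K K = K K = K^{2}$)
$B{\left(-4,v \right)} Y = \left(-12\right)^{2} \left(-1443\right) = 144 \left(-1443\right) = -207792$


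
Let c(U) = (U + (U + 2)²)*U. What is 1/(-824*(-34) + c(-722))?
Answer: -1/373735500 ≈ -2.6757e-9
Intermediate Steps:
c(U) = U*(U + (2 + U)²) (c(U) = (U + (2 + U)²)*U = U*(U + (2 + U)²))
1/(-824*(-34) + c(-722)) = 1/(-824*(-34) - 722*(-722 + (2 - 722)²)) = 1/(28016 - 722*(-722 + (-720)²)) = 1/(28016 - 722*(-722 + 518400)) = 1/(28016 - 722*517678) = 1/(28016 - 373763516) = 1/(-373735500) = -1/373735500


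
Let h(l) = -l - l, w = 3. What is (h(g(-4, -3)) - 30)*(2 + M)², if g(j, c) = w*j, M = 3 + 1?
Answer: -216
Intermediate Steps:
M = 4
g(j, c) = 3*j
h(l) = -2*l
(h(g(-4, -3)) - 30)*(2 + M)² = (-6*(-4) - 30)*(2 + 4)² = (-2*(-12) - 30)*6² = (24 - 30)*36 = -6*36 = -216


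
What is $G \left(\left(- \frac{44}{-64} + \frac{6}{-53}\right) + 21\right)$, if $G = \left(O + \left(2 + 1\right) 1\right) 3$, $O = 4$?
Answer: $\frac{384195}{848} \approx 453.06$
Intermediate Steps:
$G = 21$ ($G = \left(4 + \left(2 + 1\right) 1\right) 3 = \left(4 + 3 \cdot 1\right) 3 = \left(4 + 3\right) 3 = 7 \cdot 3 = 21$)
$G \left(\left(- \frac{44}{-64} + \frac{6}{-53}\right) + 21\right) = 21 \left(\left(- \frac{44}{-64} + \frac{6}{-53}\right) + 21\right) = 21 \left(\left(\left(-44\right) \left(- \frac{1}{64}\right) + 6 \left(- \frac{1}{53}\right)\right) + 21\right) = 21 \left(\left(\frac{11}{16} - \frac{6}{53}\right) + 21\right) = 21 \left(\frac{487}{848} + 21\right) = 21 \cdot \frac{18295}{848} = \frac{384195}{848}$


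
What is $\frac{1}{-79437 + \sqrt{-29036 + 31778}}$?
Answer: $- \frac{26479}{2103411409} - \frac{\sqrt{2742}}{6310234227} \approx -1.2597 \cdot 10^{-5}$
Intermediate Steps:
$\frac{1}{-79437 + \sqrt{-29036 + 31778}} = \frac{1}{-79437 + \sqrt{2742}}$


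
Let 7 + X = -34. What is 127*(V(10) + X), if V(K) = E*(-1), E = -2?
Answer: -4953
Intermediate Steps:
X = -41 (X = -7 - 34 = -41)
V(K) = 2 (V(K) = -2*(-1) = 2)
127*(V(10) + X) = 127*(2 - 41) = 127*(-39) = -4953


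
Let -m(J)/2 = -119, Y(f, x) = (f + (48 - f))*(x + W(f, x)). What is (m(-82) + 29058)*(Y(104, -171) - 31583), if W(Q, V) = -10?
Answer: -1179779216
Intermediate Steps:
Y(f, x) = -480 + 48*x (Y(f, x) = (f + (48 - f))*(x - 10) = 48*(-10 + x) = -480 + 48*x)
m(J) = 238 (m(J) = -2*(-119) = 238)
(m(-82) + 29058)*(Y(104, -171) - 31583) = (238 + 29058)*((-480 + 48*(-171)) - 31583) = 29296*((-480 - 8208) - 31583) = 29296*(-8688 - 31583) = 29296*(-40271) = -1179779216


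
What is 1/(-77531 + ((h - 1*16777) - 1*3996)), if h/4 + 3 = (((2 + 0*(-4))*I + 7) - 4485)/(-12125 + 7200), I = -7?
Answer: -4925/484188332 ≈ -1.0172e-5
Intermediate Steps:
h = -41132/4925 (h = -12 + 4*((((2 + 0*(-4))*(-7) + 7) - 4485)/(-12125 + 7200)) = -12 + 4*((((2 + 0)*(-7) + 7) - 4485)/(-4925)) = -12 + 4*(((2*(-7) + 7) - 4485)*(-1/4925)) = -12 + 4*(((-14 + 7) - 4485)*(-1/4925)) = -12 + 4*((-7 - 4485)*(-1/4925)) = -12 + 4*(-4492*(-1/4925)) = -12 + 4*(4492/4925) = -12 + 17968/4925 = -41132/4925 ≈ -8.3517)
1/(-77531 + ((h - 1*16777) - 1*3996)) = 1/(-77531 + ((-41132/4925 - 1*16777) - 1*3996)) = 1/(-77531 + ((-41132/4925 - 16777) - 3996)) = 1/(-77531 + (-82667857/4925 - 3996)) = 1/(-77531 - 102348157/4925) = 1/(-484188332/4925) = -4925/484188332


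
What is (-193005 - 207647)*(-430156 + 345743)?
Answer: 33820237276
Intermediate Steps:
(-193005 - 207647)*(-430156 + 345743) = -400652*(-84413) = 33820237276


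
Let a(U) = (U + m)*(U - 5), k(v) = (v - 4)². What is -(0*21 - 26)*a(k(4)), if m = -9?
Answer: 1170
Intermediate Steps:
k(v) = (-4 + v)²
a(U) = (-9 + U)*(-5 + U) (a(U) = (U - 9)*(U - 5) = (-9 + U)*(-5 + U))
-(0*21 - 26)*a(k(4)) = -(0*21 - 26)*(45 + ((-4 + 4)²)² - 14*(-4 + 4)²) = -(0 - 26)*(45 + (0²)² - 14*0²) = -(-26)*(45 + 0² - 14*0) = -(-26)*(45 + 0 + 0) = -(-26)*45 = -1*(-1170) = 1170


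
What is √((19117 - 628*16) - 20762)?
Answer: I*√11693 ≈ 108.13*I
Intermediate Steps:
√((19117 - 628*16) - 20762) = √((19117 - 1*10048) - 20762) = √((19117 - 10048) - 20762) = √(9069 - 20762) = √(-11693) = I*√11693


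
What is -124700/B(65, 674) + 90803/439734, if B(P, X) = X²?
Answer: -3396301543/49940150646 ≈ -0.068007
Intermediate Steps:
-124700/B(65, 674) + 90803/439734 = -124700/(674²) + 90803/439734 = -124700/454276 + 90803*(1/439734) = -124700*1/454276 + 90803/439734 = -31175/113569 + 90803/439734 = -3396301543/49940150646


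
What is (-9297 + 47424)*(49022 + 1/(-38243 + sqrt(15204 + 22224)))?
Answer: 2733483473274549213/1462489621 - 76254*sqrt(9357)/1462489621 ≈ 1.8691e+9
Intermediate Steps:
(-9297 + 47424)*(49022 + 1/(-38243 + sqrt(15204 + 22224))) = 38127*(49022 + 1/(-38243 + sqrt(37428))) = 38127*(49022 + 1/(-38243 + 2*sqrt(9357))) = 1869061794 + 38127/(-38243 + 2*sqrt(9357))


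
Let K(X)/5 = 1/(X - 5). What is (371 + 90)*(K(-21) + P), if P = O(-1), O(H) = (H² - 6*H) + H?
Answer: 69611/26 ≈ 2677.3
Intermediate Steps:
K(X) = 5/(-5 + X) (K(X) = 5/(X - 5) = 5/(-5 + X))
O(H) = H² - 5*H
P = 6 (P = -(-5 - 1) = -1*(-6) = 6)
(371 + 90)*(K(-21) + P) = (371 + 90)*(5/(-5 - 21) + 6) = 461*(5/(-26) + 6) = 461*(5*(-1/26) + 6) = 461*(-5/26 + 6) = 461*(151/26) = 69611/26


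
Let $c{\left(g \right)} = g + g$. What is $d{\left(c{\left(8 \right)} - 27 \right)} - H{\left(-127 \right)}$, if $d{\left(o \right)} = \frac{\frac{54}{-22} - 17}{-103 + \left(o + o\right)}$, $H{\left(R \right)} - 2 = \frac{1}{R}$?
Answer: $- \frac{320697}{174625} \approx -1.8365$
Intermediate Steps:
$H{\left(R \right)} = 2 + \frac{1}{R}$
$c{\left(g \right)} = 2 g$
$d{\left(o \right)} = - \frac{214}{11 \left(-103 + 2 o\right)}$ ($d{\left(o \right)} = \frac{54 \left(- \frac{1}{22}\right) - 17}{-103 + 2 o} = \frac{- \frac{27}{11} - 17}{-103 + 2 o} = - \frac{214}{11 \left(-103 + 2 o\right)}$)
$d{\left(c{\left(8 \right)} - 27 \right)} - H{\left(-127 \right)} = - \frac{214}{-1133 + 22 \left(2 \cdot 8 - 27\right)} - \left(2 + \frac{1}{-127}\right) = - \frac{214}{-1133 + 22 \left(16 - 27\right)} - \left(2 - \frac{1}{127}\right) = - \frac{214}{-1133 + 22 \left(-11\right)} - \frac{253}{127} = - \frac{214}{-1133 - 242} - \frac{253}{127} = - \frac{214}{-1375} - \frac{253}{127} = \left(-214\right) \left(- \frac{1}{1375}\right) - \frac{253}{127} = \frac{214}{1375} - \frac{253}{127} = - \frac{320697}{174625}$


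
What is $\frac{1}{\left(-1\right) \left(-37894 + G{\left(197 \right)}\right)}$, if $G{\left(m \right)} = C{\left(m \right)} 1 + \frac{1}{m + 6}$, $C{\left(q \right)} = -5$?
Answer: $\frac{203}{7693496} \approx 2.6386 \cdot 10^{-5}$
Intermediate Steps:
$G{\left(m \right)} = -5 + \frac{1}{6 + m}$ ($G{\left(m \right)} = \left(-5\right) 1 + \frac{1}{m + 6} = -5 + \frac{1}{6 + m}$)
$\frac{1}{\left(-1\right) \left(-37894 + G{\left(197 \right)}\right)} = \frac{1}{\left(-1\right) \left(-37894 + \frac{-29 - 985}{6 + 197}\right)} = \frac{1}{\left(-1\right) \left(-37894 + \frac{-29 - 985}{203}\right)} = \frac{1}{\left(-1\right) \left(-37894 + \frac{1}{203} \left(-1014\right)\right)} = \frac{1}{\left(-1\right) \left(-37894 - \frac{1014}{203}\right)} = \frac{1}{\left(-1\right) \left(- \frac{7693496}{203}\right)} = \frac{1}{\frac{7693496}{203}} = \frac{203}{7693496}$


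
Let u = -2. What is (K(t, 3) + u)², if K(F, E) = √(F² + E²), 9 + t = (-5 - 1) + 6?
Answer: 94 - 12*√10 ≈ 56.053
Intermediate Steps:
t = -9 (t = -9 + ((-5 - 1) + 6) = -9 + (-6 + 6) = -9 + 0 = -9)
K(F, E) = √(E² + F²)
(K(t, 3) + u)² = (√(3² + (-9)²) - 2)² = (√(9 + 81) - 2)² = (√90 - 2)² = (3*√10 - 2)² = (-2 + 3*√10)²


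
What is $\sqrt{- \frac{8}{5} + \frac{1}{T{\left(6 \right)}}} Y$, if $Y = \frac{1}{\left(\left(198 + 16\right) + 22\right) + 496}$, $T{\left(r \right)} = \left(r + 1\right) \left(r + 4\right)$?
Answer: $\frac{i \sqrt{7770}}{51240} \approx 0.0017203 i$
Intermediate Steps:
$T{\left(r \right)} = \left(1 + r\right) \left(4 + r\right)$
$Y = \frac{1}{732}$ ($Y = \frac{1}{\left(214 + 22\right) + 496} = \frac{1}{236 + 496} = \frac{1}{732} \approx 0.0013661$)
$\sqrt{- \frac{8}{5} + \frac{1}{T{\left(6 \right)}}} Y = \sqrt{- \frac{8}{5} + \frac{1}{4 + 6^{2} + 5 \cdot 6}} \cdot \frac{1}{732} = \sqrt{\left(-8\right) \frac{1}{5} + \frac{1}{4 + 36 + 30}} \cdot \frac{1}{732} = \sqrt{- \frac{8}{5} + \frac{1}{70}} \cdot \frac{1}{732} = \sqrt{- \frac{111}{70}} \cdot \frac{1}{732} = \frac{i \sqrt{7770}}{70} \cdot \frac{1}{732} = \frac{i \sqrt{7770}}{51240}$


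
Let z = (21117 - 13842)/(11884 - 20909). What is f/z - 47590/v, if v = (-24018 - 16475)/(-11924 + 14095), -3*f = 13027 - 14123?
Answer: 74175219562/35350389 ≈ 2098.3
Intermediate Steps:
z = -291/361 (z = 7275/(-9025) = 7275*(-1/9025) = -291/361 ≈ -0.80609)
f = 1096/3 (f = -(13027 - 14123)/3 = -1/3*(-1096) = 1096/3 ≈ 365.33)
v = -40493/2171 ≈ -18.652
f/z - 47590/v = 1096/(3*(-291/361)) - 47590/(-40493/2171) = (1096/3)*(-361/291) - 47590*(-2171/40493) = -395656/873 + 103317890/40493 = 74175219562/35350389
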